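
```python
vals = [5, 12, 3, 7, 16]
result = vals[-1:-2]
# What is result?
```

vals has length 5. The slice vals[-1:-2] resolves to an empty index range, so the result is [].

[]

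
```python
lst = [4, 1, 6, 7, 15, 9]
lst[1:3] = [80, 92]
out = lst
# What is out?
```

lst starts as [4, 1, 6, 7, 15, 9] (length 6). The slice lst[1:3] covers indices [1, 2] with values [1, 6]. Replacing that slice with [80, 92] (same length) produces [4, 80, 92, 7, 15, 9].

[4, 80, 92, 7, 15, 9]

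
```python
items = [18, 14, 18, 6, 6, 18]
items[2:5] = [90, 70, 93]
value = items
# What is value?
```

items starts as [18, 14, 18, 6, 6, 18] (length 6). The slice items[2:5] covers indices [2, 3, 4] with values [18, 6, 6]. Replacing that slice with [90, 70, 93] (same length) produces [18, 14, 90, 70, 93, 18].

[18, 14, 90, 70, 93, 18]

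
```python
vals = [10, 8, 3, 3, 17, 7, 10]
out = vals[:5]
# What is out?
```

vals has length 7. The slice vals[:5] selects indices [0, 1, 2, 3, 4] (0->10, 1->8, 2->3, 3->3, 4->17), giving [10, 8, 3, 3, 17].

[10, 8, 3, 3, 17]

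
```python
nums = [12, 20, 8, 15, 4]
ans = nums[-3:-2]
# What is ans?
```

nums has length 5. The slice nums[-3:-2] selects indices [2] (2->8), giving [8].

[8]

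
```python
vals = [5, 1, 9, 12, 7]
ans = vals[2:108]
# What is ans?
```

vals has length 5. The slice vals[2:108] selects indices [2, 3, 4] (2->9, 3->12, 4->7), giving [9, 12, 7].

[9, 12, 7]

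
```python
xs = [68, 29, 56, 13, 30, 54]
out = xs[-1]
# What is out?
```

xs has length 6. Negative index -1 maps to positive index 6 + (-1) = 5. xs[5] = 54.

54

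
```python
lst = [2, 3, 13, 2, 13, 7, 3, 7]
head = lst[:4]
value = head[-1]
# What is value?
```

lst has length 8. The slice lst[:4] selects indices [0, 1, 2, 3] (0->2, 1->3, 2->13, 3->2), giving [2, 3, 13, 2]. So head = [2, 3, 13, 2]. Then head[-1] = 2.

2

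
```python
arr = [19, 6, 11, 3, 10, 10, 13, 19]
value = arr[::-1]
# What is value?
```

arr has length 8. The slice arr[::-1] selects indices [7, 6, 5, 4, 3, 2, 1, 0] (7->19, 6->13, 5->10, 4->10, 3->3, 2->11, 1->6, 0->19), giving [19, 13, 10, 10, 3, 11, 6, 19].

[19, 13, 10, 10, 3, 11, 6, 19]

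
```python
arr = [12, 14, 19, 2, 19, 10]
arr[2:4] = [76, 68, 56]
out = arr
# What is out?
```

arr starts as [12, 14, 19, 2, 19, 10] (length 6). The slice arr[2:4] covers indices [2, 3] with values [19, 2]. Replacing that slice with [76, 68, 56] (different length) produces [12, 14, 76, 68, 56, 19, 10].

[12, 14, 76, 68, 56, 19, 10]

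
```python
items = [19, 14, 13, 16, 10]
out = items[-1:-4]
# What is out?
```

items has length 5. The slice items[-1:-4] resolves to an empty index range, so the result is [].

[]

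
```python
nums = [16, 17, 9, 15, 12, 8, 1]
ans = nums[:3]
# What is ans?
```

nums has length 7. The slice nums[:3] selects indices [0, 1, 2] (0->16, 1->17, 2->9), giving [16, 17, 9].

[16, 17, 9]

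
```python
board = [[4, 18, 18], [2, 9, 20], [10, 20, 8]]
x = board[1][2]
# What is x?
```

board[1] = [2, 9, 20]. Taking column 2 of that row yields 20.

20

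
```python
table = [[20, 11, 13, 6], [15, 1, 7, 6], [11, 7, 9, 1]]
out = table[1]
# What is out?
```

table has 3 rows. Row 1 is [15, 1, 7, 6].

[15, 1, 7, 6]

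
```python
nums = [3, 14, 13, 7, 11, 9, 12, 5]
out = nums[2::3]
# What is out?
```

nums has length 8. The slice nums[2::3] selects indices [2, 5] (2->13, 5->9), giving [13, 9].

[13, 9]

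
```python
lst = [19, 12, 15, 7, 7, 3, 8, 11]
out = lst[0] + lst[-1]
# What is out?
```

lst has length 8. lst[0] = 19.
lst has length 8. Negative index -1 maps to positive index 8 + (-1) = 7. lst[7] = 11.
Sum: 19 + 11 = 30.

30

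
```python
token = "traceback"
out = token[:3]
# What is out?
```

token has length 9. The slice token[:3] selects indices [0, 1, 2] (0->'t', 1->'r', 2->'a'), giving 'tra'.

'tra'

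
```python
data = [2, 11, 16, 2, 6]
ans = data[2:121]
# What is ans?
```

data has length 5. The slice data[2:121] selects indices [2, 3, 4] (2->16, 3->2, 4->6), giving [16, 2, 6].

[16, 2, 6]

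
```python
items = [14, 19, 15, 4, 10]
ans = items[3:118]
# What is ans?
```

items has length 5. The slice items[3:118] selects indices [3, 4] (3->4, 4->10), giving [4, 10].

[4, 10]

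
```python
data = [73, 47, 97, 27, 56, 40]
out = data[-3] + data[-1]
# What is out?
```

data has length 6. Negative index -3 maps to positive index 6 + (-3) = 3. data[3] = 27.
data has length 6. Negative index -1 maps to positive index 6 + (-1) = 5. data[5] = 40.
Sum: 27 + 40 = 67.

67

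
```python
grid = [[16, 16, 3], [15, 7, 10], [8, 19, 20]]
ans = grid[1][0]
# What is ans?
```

grid[1] = [15, 7, 10]. Taking column 0 of that row yields 15.

15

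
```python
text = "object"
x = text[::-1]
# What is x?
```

text has length 6. The slice text[::-1] selects indices [5, 4, 3, 2, 1, 0] (5->'t', 4->'c', 3->'e', 2->'j', 1->'b', 0->'o'), giving 'tcejbo'.

'tcejbo'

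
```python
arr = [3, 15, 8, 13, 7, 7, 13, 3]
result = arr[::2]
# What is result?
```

arr has length 8. The slice arr[::2] selects indices [0, 2, 4, 6] (0->3, 2->8, 4->7, 6->13), giving [3, 8, 7, 13].

[3, 8, 7, 13]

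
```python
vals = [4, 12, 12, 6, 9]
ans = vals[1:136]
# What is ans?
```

vals has length 5. The slice vals[1:136] selects indices [1, 2, 3, 4] (1->12, 2->12, 3->6, 4->9), giving [12, 12, 6, 9].

[12, 12, 6, 9]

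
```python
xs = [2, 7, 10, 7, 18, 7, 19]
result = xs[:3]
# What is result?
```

xs has length 7. The slice xs[:3] selects indices [0, 1, 2] (0->2, 1->7, 2->10), giving [2, 7, 10].

[2, 7, 10]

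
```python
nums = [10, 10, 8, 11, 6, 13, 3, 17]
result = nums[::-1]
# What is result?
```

nums has length 8. The slice nums[::-1] selects indices [7, 6, 5, 4, 3, 2, 1, 0] (7->17, 6->3, 5->13, 4->6, 3->11, 2->8, 1->10, 0->10), giving [17, 3, 13, 6, 11, 8, 10, 10].

[17, 3, 13, 6, 11, 8, 10, 10]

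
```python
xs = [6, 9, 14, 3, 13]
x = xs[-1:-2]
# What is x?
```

xs has length 5. The slice xs[-1:-2] resolves to an empty index range, so the result is [].

[]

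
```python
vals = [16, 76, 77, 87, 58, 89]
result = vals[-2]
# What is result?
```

vals has length 6. Negative index -2 maps to positive index 6 + (-2) = 4. vals[4] = 58.

58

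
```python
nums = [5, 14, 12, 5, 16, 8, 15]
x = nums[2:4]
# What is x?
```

nums has length 7. The slice nums[2:4] selects indices [2, 3] (2->12, 3->5), giving [12, 5].

[12, 5]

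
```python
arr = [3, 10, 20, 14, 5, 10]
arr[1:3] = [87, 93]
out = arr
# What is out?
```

arr starts as [3, 10, 20, 14, 5, 10] (length 6). The slice arr[1:3] covers indices [1, 2] with values [10, 20]. Replacing that slice with [87, 93] (same length) produces [3, 87, 93, 14, 5, 10].

[3, 87, 93, 14, 5, 10]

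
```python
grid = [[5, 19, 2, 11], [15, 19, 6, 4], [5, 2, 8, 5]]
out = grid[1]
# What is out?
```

grid has 3 rows. Row 1 is [15, 19, 6, 4].

[15, 19, 6, 4]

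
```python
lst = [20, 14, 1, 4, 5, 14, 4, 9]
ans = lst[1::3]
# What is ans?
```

lst has length 8. The slice lst[1::3] selects indices [1, 4, 7] (1->14, 4->5, 7->9), giving [14, 5, 9].

[14, 5, 9]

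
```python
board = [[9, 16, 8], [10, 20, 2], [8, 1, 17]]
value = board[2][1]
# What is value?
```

board[2] = [8, 1, 17]. Taking column 1 of that row yields 1.

1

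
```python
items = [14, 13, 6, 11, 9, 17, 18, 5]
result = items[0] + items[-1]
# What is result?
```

items has length 8. items[0] = 14.
items has length 8. Negative index -1 maps to positive index 8 + (-1) = 7. items[7] = 5.
Sum: 14 + 5 = 19.

19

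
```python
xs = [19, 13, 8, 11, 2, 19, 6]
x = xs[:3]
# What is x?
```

xs has length 7. The slice xs[:3] selects indices [0, 1, 2] (0->19, 1->13, 2->8), giving [19, 13, 8].

[19, 13, 8]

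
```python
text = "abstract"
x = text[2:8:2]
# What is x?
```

text has length 8. The slice text[2:8:2] selects indices [2, 4, 6] (2->'s', 4->'r', 6->'c'), giving 'src'.

'src'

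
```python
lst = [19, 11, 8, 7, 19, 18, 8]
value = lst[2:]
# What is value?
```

lst has length 7. The slice lst[2:] selects indices [2, 3, 4, 5, 6] (2->8, 3->7, 4->19, 5->18, 6->8), giving [8, 7, 19, 18, 8].

[8, 7, 19, 18, 8]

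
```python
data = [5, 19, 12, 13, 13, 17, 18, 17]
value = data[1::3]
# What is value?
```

data has length 8. The slice data[1::3] selects indices [1, 4, 7] (1->19, 4->13, 7->17), giving [19, 13, 17].

[19, 13, 17]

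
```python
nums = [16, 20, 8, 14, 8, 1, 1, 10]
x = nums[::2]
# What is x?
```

nums has length 8. The slice nums[::2] selects indices [0, 2, 4, 6] (0->16, 2->8, 4->8, 6->1), giving [16, 8, 8, 1].

[16, 8, 8, 1]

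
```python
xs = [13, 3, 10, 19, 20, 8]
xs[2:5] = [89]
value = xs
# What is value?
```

xs starts as [13, 3, 10, 19, 20, 8] (length 6). The slice xs[2:5] covers indices [2, 3, 4] with values [10, 19, 20]. Replacing that slice with [89] (different length) produces [13, 3, 89, 8].

[13, 3, 89, 8]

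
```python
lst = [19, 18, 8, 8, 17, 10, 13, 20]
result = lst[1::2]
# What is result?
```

lst has length 8. The slice lst[1::2] selects indices [1, 3, 5, 7] (1->18, 3->8, 5->10, 7->20), giving [18, 8, 10, 20].

[18, 8, 10, 20]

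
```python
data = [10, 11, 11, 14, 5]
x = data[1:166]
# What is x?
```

data has length 5. The slice data[1:166] selects indices [1, 2, 3, 4] (1->11, 2->11, 3->14, 4->5), giving [11, 11, 14, 5].

[11, 11, 14, 5]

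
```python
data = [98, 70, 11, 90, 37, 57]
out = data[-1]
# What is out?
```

data has length 6. Negative index -1 maps to positive index 6 + (-1) = 5. data[5] = 57.

57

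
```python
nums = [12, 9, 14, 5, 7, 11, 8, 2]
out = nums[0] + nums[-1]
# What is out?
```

nums has length 8. nums[0] = 12.
nums has length 8. Negative index -1 maps to positive index 8 + (-1) = 7. nums[7] = 2.
Sum: 12 + 2 = 14.

14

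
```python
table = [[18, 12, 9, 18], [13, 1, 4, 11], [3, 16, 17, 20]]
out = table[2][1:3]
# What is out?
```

table[2] = [3, 16, 17, 20]. table[2] has length 4. The slice table[2][1:3] selects indices [1, 2] (1->16, 2->17), giving [16, 17].

[16, 17]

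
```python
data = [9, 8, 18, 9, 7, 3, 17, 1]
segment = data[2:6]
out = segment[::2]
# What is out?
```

data has length 8. The slice data[2:6] selects indices [2, 3, 4, 5] (2->18, 3->9, 4->7, 5->3), giving [18, 9, 7, 3]. So segment = [18, 9, 7, 3]. segment has length 4. The slice segment[::2] selects indices [0, 2] (0->18, 2->7), giving [18, 7].

[18, 7]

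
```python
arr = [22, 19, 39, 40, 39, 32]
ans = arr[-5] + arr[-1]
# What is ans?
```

arr has length 6. Negative index -5 maps to positive index 6 + (-5) = 1. arr[1] = 19.
arr has length 6. Negative index -1 maps to positive index 6 + (-1) = 5. arr[5] = 32.
Sum: 19 + 32 = 51.

51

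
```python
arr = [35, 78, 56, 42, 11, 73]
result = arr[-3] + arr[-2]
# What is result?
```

arr has length 6. Negative index -3 maps to positive index 6 + (-3) = 3. arr[3] = 42.
arr has length 6. Negative index -2 maps to positive index 6 + (-2) = 4. arr[4] = 11.
Sum: 42 + 11 = 53.

53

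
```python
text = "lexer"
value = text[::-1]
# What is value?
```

text has length 5. The slice text[::-1] selects indices [4, 3, 2, 1, 0] (4->'r', 3->'e', 2->'x', 1->'e', 0->'l'), giving 'rexel'.

'rexel'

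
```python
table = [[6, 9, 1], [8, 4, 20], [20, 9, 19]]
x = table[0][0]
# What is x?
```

table[0] = [6, 9, 1]. Taking column 0 of that row yields 6.

6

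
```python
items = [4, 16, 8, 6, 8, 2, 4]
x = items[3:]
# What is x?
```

items has length 7. The slice items[3:] selects indices [3, 4, 5, 6] (3->6, 4->8, 5->2, 6->4), giving [6, 8, 2, 4].

[6, 8, 2, 4]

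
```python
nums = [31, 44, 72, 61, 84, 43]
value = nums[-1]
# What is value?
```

nums has length 6. Negative index -1 maps to positive index 6 + (-1) = 5. nums[5] = 43.

43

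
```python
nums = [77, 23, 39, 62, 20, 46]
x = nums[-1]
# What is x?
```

nums has length 6. Negative index -1 maps to positive index 6 + (-1) = 5. nums[5] = 46.

46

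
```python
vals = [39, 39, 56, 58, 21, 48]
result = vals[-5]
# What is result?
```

vals has length 6. Negative index -5 maps to positive index 6 + (-5) = 1. vals[1] = 39.

39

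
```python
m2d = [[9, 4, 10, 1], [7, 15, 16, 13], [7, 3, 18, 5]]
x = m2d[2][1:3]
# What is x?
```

m2d[2] = [7, 3, 18, 5]. m2d[2] has length 4. The slice m2d[2][1:3] selects indices [1, 2] (1->3, 2->18), giving [3, 18].

[3, 18]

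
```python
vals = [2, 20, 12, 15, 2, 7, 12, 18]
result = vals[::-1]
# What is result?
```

vals has length 8. The slice vals[::-1] selects indices [7, 6, 5, 4, 3, 2, 1, 0] (7->18, 6->12, 5->7, 4->2, 3->15, 2->12, 1->20, 0->2), giving [18, 12, 7, 2, 15, 12, 20, 2].

[18, 12, 7, 2, 15, 12, 20, 2]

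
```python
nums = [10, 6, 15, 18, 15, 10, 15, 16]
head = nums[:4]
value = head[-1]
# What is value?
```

nums has length 8. The slice nums[:4] selects indices [0, 1, 2, 3] (0->10, 1->6, 2->15, 3->18), giving [10, 6, 15, 18]. So head = [10, 6, 15, 18]. Then head[-1] = 18.

18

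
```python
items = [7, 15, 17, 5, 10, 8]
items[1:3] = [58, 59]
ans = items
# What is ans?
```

items starts as [7, 15, 17, 5, 10, 8] (length 6). The slice items[1:3] covers indices [1, 2] with values [15, 17]. Replacing that slice with [58, 59] (same length) produces [7, 58, 59, 5, 10, 8].

[7, 58, 59, 5, 10, 8]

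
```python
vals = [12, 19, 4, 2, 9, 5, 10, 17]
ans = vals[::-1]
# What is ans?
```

vals has length 8. The slice vals[::-1] selects indices [7, 6, 5, 4, 3, 2, 1, 0] (7->17, 6->10, 5->5, 4->9, 3->2, 2->4, 1->19, 0->12), giving [17, 10, 5, 9, 2, 4, 19, 12].

[17, 10, 5, 9, 2, 4, 19, 12]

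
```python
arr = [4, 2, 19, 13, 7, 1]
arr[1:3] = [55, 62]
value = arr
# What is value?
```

arr starts as [4, 2, 19, 13, 7, 1] (length 6). The slice arr[1:3] covers indices [1, 2] with values [2, 19]. Replacing that slice with [55, 62] (same length) produces [4, 55, 62, 13, 7, 1].

[4, 55, 62, 13, 7, 1]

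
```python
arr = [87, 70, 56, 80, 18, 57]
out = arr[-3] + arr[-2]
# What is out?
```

arr has length 6. Negative index -3 maps to positive index 6 + (-3) = 3. arr[3] = 80.
arr has length 6. Negative index -2 maps to positive index 6 + (-2) = 4. arr[4] = 18.
Sum: 80 + 18 = 98.

98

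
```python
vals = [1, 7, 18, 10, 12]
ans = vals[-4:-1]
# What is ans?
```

vals has length 5. The slice vals[-4:-1] selects indices [1, 2, 3] (1->7, 2->18, 3->10), giving [7, 18, 10].

[7, 18, 10]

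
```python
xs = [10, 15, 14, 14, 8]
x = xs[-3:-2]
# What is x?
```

xs has length 5. The slice xs[-3:-2] selects indices [2] (2->14), giving [14].

[14]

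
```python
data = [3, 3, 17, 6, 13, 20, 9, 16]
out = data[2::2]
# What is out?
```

data has length 8. The slice data[2::2] selects indices [2, 4, 6] (2->17, 4->13, 6->9), giving [17, 13, 9].

[17, 13, 9]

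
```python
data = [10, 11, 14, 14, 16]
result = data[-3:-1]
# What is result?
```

data has length 5. The slice data[-3:-1] selects indices [2, 3] (2->14, 3->14), giving [14, 14].

[14, 14]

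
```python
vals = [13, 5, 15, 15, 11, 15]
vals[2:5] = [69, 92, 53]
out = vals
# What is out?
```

vals starts as [13, 5, 15, 15, 11, 15] (length 6). The slice vals[2:5] covers indices [2, 3, 4] with values [15, 15, 11]. Replacing that slice with [69, 92, 53] (same length) produces [13, 5, 69, 92, 53, 15].

[13, 5, 69, 92, 53, 15]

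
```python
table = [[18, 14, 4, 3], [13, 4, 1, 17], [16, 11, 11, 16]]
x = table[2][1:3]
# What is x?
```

table[2] = [16, 11, 11, 16]. table[2] has length 4. The slice table[2][1:3] selects indices [1, 2] (1->11, 2->11), giving [11, 11].

[11, 11]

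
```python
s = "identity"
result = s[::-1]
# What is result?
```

s has length 8. The slice s[::-1] selects indices [7, 6, 5, 4, 3, 2, 1, 0] (7->'y', 6->'t', 5->'i', 4->'t', 3->'n', 2->'e', 1->'d', 0->'i'), giving 'ytitnedi'.

'ytitnedi'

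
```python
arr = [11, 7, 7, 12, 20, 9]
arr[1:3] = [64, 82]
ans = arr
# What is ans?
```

arr starts as [11, 7, 7, 12, 20, 9] (length 6). The slice arr[1:3] covers indices [1, 2] with values [7, 7]. Replacing that slice with [64, 82] (same length) produces [11, 64, 82, 12, 20, 9].

[11, 64, 82, 12, 20, 9]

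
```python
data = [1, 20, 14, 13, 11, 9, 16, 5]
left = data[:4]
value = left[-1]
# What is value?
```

data has length 8. The slice data[:4] selects indices [0, 1, 2, 3] (0->1, 1->20, 2->14, 3->13), giving [1, 20, 14, 13]. So left = [1, 20, 14, 13]. Then left[-1] = 13.

13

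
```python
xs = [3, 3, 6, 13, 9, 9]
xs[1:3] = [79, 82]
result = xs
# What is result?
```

xs starts as [3, 3, 6, 13, 9, 9] (length 6). The slice xs[1:3] covers indices [1, 2] with values [3, 6]. Replacing that slice with [79, 82] (same length) produces [3, 79, 82, 13, 9, 9].

[3, 79, 82, 13, 9, 9]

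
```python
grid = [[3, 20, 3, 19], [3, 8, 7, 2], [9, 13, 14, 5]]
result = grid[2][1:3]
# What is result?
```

grid[2] = [9, 13, 14, 5]. grid[2] has length 4. The slice grid[2][1:3] selects indices [1, 2] (1->13, 2->14), giving [13, 14].

[13, 14]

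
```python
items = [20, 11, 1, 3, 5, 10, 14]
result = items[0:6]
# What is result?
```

items has length 7. The slice items[0:6] selects indices [0, 1, 2, 3, 4, 5] (0->20, 1->11, 2->1, 3->3, 4->5, 5->10), giving [20, 11, 1, 3, 5, 10].

[20, 11, 1, 3, 5, 10]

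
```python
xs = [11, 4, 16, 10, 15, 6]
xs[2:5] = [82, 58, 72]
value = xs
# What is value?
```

xs starts as [11, 4, 16, 10, 15, 6] (length 6). The slice xs[2:5] covers indices [2, 3, 4] with values [16, 10, 15]. Replacing that slice with [82, 58, 72] (same length) produces [11, 4, 82, 58, 72, 6].

[11, 4, 82, 58, 72, 6]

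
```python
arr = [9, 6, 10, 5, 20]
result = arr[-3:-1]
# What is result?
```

arr has length 5. The slice arr[-3:-1] selects indices [2, 3] (2->10, 3->5), giving [10, 5].

[10, 5]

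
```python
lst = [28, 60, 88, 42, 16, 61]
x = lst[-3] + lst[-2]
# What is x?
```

lst has length 6. Negative index -3 maps to positive index 6 + (-3) = 3. lst[3] = 42.
lst has length 6. Negative index -2 maps to positive index 6 + (-2) = 4. lst[4] = 16.
Sum: 42 + 16 = 58.

58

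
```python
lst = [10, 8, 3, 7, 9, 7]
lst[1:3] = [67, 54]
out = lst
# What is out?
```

lst starts as [10, 8, 3, 7, 9, 7] (length 6). The slice lst[1:3] covers indices [1, 2] with values [8, 3]. Replacing that slice with [67, 54] (same length) produces [10, 67, 54, 7, 9, 7].

[10, 67, 54, 7, 9, 7]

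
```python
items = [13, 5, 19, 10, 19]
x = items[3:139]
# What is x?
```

items has length 5. The slice items[3:139] selects indices [3, 4] (3->10, 4->19), giving [10, 19].

[10, 19]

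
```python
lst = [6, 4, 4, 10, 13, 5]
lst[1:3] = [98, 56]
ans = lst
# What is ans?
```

lst starts as [6, 4, 4, 10, 13, 5] (length 6). The slice lst[1:3] covers indices [1, 2] with values [4, 4]. Replacing that slice with [98, 56] (same length) produces [6, 98, 56, 10, 13, 5].

[6, 98, 56, 10, 13, 5]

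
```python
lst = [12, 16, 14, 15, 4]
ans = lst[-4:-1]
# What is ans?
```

lst has length 5. The slice lst[-4:-1] selects indices [1, 2, 3] (1->16, 2->14, 3->15), giving [16, 14, 15].

[16, 14, 15]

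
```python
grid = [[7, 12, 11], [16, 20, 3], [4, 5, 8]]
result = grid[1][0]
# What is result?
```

grid[1] = [16, 20, 3]. Taking column 0 of that row yields 16.

16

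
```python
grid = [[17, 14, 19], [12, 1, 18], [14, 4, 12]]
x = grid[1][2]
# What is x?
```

grid[1] = [12, 1, 18]. Taking column 2 of that row yields 18.

18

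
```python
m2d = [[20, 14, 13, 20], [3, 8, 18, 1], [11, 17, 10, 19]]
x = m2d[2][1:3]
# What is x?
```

m2d[2] = [11, 17, 10, 19]. m2d[2] has length 4. The slice m2d[2][1:3] selects indices [1, 2] (1->17, 2->10), giving [17, 10].

[17, 10]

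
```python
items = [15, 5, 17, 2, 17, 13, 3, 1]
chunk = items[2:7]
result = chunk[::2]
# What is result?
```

items has length 8. The slice items[2:7] selects indices [2, 3, 4, 5, 6] (2->17, 3->2, 4->17, 5->13, 6->3), giving [17, 2, 17, 13, 3]. So chunk = [17, 2, 17, 13, 3]. chunk has length 5. The slice chunk[::2] selects indices [0, 2, 4] (0->17, 2->17, 4->3), giving [17, 17, 3].

[17, 17, 3]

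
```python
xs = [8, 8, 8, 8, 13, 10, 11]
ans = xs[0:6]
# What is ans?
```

xs has length 7. The slice xs[0:6] selects indices [0, 1, 2, 3, 4, 5] (0->8, 1->8, 2->8, 3->8, 4->13, 5->10), giving [8, 8, 8, 8, 13, 10].

[8, 8, 8, 8, 13, 10]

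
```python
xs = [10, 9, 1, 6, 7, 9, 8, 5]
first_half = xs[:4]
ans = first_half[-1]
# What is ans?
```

xs has length 8. The slice xs[:4] selects indices [0, 1, 2, 3] (0->10, 1->9, 2->1, 3->6), giving [10, 9, 1, 6]. So first_half = [10, 9, 1, 6]. Then first_half[-1] = 6.

6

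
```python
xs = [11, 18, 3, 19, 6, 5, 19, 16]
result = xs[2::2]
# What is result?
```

xs has length 8. The slice xs[2::2] selects indices [2, 4, 6] (2->3, 4->6, 6->19), giving [3, 6, 19].

[3, 6, 19]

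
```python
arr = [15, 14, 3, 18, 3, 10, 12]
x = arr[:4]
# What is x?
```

arr has length 7. The slice arr[:4] selects indices [0, 1, 2, 3] (0->15, 1->14, 2->3, 3->18), giving [15, 14, 3, 18].

[15, 14, 3, 18]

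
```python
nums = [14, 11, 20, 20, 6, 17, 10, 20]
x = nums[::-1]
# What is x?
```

nums has length 8. The slice nums[::-1] selects indices [7, 6, 5, 4, 3, 2, 1, 0] (7->20, 6->10, 5->17, 4->6, 3->20, 2->20, 1->11, 0->14), giving [20, 10, 17, 6, 20, 20, 11, 14].

[20, 10, 17, 6, 20, 20, 11, 14]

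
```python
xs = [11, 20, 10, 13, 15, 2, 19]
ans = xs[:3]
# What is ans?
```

xs has length 7. The slice xs[:3] selects indices [0, 1, 2] (0->11, 1->20, 2->10), giving [11, 20, 10].

[11, 20, 10]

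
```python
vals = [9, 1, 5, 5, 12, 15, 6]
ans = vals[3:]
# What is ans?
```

vals has length 7. The slice vals[3:] selects indices [3, 4, 5, 6] (3->5, 4->12, 5->15, 6->6), giving [5, 12, 15, 6].

[5, 12, 15, 6]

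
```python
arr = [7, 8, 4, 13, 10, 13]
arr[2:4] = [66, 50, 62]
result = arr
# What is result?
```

arr starts as [7, 8, 4, 13, 10, 13] (length 6). The slice arr[2:4] covers indices [2, 3] with values [4, 13]. Replacing that slice with [66, 50, 62] (different length) produces [7, 8, 66, 50, 62, 10, 13].

[7, 8, 66, 50, 62, 10, 13]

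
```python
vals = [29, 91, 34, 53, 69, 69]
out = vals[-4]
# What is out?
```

vals has length 6. Negative index -4 maps to positive index 6 + (-4) = 2. vals[2] = 34.

34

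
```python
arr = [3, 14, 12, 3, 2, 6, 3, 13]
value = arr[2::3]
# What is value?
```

arr has length 8. The slice arr[2::3] selects indices [2, 5] (2->12, 5->6), giving [12, 6].

[12, 6]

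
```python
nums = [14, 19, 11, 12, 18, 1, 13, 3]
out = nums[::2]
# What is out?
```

nums has length 8. The slice nums[::2] selects indices [0, 2, 4, 6] (0->14, 2->11, 4->18, 6->13), giving [14, 11, 18, 13].

[14, 11, 18, 13]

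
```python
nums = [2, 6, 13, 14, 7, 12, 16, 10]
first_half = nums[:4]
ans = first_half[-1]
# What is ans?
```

nums has length 8. The slice nums[:4] selects indices [0, 1, 2, 3] (0->2, 1->6, 2->13, 3->14), giving [2, 6, 13, 14]. So first_half = [2, 6, 13, 14]. Then first_half[-1] = 14.

14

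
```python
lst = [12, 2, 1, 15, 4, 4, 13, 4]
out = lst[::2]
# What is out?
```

lst has length 8. The slice lst[::2] selects indices [0, 2, 4, 6] (0->12, 2->1, 4->4, 6->13), giving [12, 1, 4, 13].

[12, 1, 4, 13]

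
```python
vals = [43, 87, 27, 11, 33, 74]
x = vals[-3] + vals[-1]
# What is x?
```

vals has length 6. Negative index -3 maps to positive index 6 + (-3) = 3. vals[3] = 11.
vals has length 6. Negative index -1 maps to positive index 6 + (-1) = 5. vals[5] = 74.
Sum: 11 + 74 = 85.

85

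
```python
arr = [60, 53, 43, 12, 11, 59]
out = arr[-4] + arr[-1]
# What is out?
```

arr has length 6. Negative index -4 maps to positive index 6 + (-4) = 2. arr[2] = 43.
arr has length 6. Negative index -1 maps to positive index 6 + (-1) = 5. arr[5] = 59.
Sum: 43 + 59 = 102.

102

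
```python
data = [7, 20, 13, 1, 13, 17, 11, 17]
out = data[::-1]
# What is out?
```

data has length 8. The slice data[::-1] selects indices [7, 6, 5, 4, 3, 2, 1, 0] (7->17, 6->11, 5->17, 4->13, 3->1, 2->13, 1->20, 0->7), giving [17, 11, 17, 13, 1, 13, 20, 7].

[17, 11, 17, 13, 1, 13, 20, 7]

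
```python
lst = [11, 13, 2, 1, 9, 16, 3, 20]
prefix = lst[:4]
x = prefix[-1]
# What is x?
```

lst has length 8. The slice lst[:4] selects indices [0, 1, 2, 3] (0->11, 1->13, 2->2, 3->1), giving [11, 13, 2, 1]. So prefix = [11, 13, 2, 1]. Then prefix[-1] = 1.

1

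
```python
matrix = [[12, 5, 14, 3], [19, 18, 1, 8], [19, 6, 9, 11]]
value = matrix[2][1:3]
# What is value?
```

matrix[2] = [19, 6, 9, 11]. matrix[2] has length 4. The slice matrix[2][1:3] selects indices [1, 2] (1->6, 2->9), giving [6, 9].

[6, 9]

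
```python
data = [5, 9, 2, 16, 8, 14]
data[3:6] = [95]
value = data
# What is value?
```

data starts as [5, 9, 2, 16, 8, 14] (length 6). The slice data[3:6] covers indices [3, 4, 5] with values [16, 8, 14]. Replacing that slice with [95] (different length) produces [5, 9, 2, 95].

[5, 9, 2, 95]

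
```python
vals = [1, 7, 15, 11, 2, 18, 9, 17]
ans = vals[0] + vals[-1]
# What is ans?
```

vals has length 8. vals[0] = 1.
vals has length 8. Negative index -1 maps to positive index 8 + (-1) = 7. vals[7] = 17.
Sum: 1 + 17 = 18.

18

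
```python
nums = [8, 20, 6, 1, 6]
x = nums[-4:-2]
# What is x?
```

nums has length 5. The slice nums[-4:-2] selects indices [1, 2] (1->20, 2->6), giving [20, 6].

[20, 6]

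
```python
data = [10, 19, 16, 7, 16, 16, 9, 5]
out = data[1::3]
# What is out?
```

data has length 8. The slice data[1::3] selects indices [1, 4, 7] (1->19, 4->16, 7->5), giving [19, 16, 5].

[19, 16, 5]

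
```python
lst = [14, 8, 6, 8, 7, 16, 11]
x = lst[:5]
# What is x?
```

lst has length 7. The slice lst[:5] selects indices [0, 1, 2, 3, 4] (0->14, 1->8, 2->6, 3->8, 4->7), giving [14, 8, 6, 8, 7].

[14, 8, 6, 8, 7]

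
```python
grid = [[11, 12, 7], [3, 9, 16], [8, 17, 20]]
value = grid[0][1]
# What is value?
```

grid[0] = [11, 12, 7]. Taking column 1 of that row yields 12.

12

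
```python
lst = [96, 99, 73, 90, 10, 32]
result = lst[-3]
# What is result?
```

lst has length 6. Negative index -3 maps to positive index 6 + (-3) = 3. lst[3] = 90.

90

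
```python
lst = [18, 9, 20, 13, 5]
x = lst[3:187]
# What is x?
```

lst has length 5. The slice lst[3:187] selects indices [3, 4] (3->13, 4->5), giving [13, 5].

[13, 5]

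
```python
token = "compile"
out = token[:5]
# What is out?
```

token has length 7. The slice token[:5] selects indices [0, 1, 2, 3, 4] (0->'c', 1->'o', 2->'m', 3->'p', 4->'i'), giving 'compi'.

'compi'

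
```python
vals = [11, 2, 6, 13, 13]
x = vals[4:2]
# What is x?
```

vals has length 5. The slice vals[4:2] resolves to an empty index range, so the result is [].

[]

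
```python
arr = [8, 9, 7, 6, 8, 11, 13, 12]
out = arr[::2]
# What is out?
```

arr has length 8. The slice arr[::2] selects indices [0, 2, 4, 6] (0->8, 2->7, 4->8, 6->13), giving [8, 7, 8, 13].

[8, 7, 8, 13]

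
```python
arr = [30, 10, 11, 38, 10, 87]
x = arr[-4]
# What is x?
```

arr has length 6. Negative index -4 maps to positive index 6 + (-4) = 2. arr[2] = 11.

11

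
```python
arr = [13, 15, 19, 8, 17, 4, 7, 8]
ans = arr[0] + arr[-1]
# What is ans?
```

arr has length 8. arr[0] = 13.
arr has length 8. Negative index -1 maps to positive index 8 + (-1) = 7. arr[7] = 8.
Sum: 13 + 8 = 21.

21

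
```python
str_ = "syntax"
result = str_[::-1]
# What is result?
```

str_ has length 6. The slice str_[::-1] selects indices [5, 4, 3, 2, 1, 0] (5->'x', 4->'a', 3->'t', 2->'n', 1->'y', 0->'s'), giving 'xatnys'.

'xatnys'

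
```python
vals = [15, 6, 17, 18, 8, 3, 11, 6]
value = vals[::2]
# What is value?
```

vals has length 8. The slice vals[::2] selects indices [0, 2, 4, 6] (0->15, 2->17, 4->8, 6->11), giving [15, 17, 8, 11].

[15, 17, 8, 11]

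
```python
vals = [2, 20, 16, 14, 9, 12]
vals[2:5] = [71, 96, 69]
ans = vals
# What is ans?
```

vals starts as [2, 20, 16, 14, 9, 12] (length 6). The slice vals[2:5] covers indices [2, 3, 4] with values [16, 14, 9]. Replacing that slice with [71, 96, 69] (same length) produces [2, 20, 71, 96, 69, 12].

[2, 20, 71, 96, 69, 12]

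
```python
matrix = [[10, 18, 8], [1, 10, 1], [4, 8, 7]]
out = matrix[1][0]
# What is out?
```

matrix[1] = [1, 10, 1]. Taking column 0 of that row yields 1.

1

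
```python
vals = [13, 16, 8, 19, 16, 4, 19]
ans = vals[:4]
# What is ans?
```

vals has length 7. The slice vals[:4] selects indices [0, 1, 2, 3] (0->13, 1->16, 2->8, 3->19), giving [13, 16, 8, 19].

[13, 16, 8, 19]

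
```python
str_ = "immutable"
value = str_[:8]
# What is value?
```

str_ has length 9. The slice str_[:8] selects indices [0, 1, 2, 3, 4, 5, 6, 7] (0->'i', 1->'m', 2->'m', 3->'u', 4->'t', 5->'a', 6->'b', 7->'l'), giving 'immutabl'.

'immutabl'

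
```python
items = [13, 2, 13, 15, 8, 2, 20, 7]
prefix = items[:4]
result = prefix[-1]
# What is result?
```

items has length 8. The slice items[:4] selects indices [0, 1, 2, 3] (0->13, 1->2, 2->13, 3->15), giving [13, 2, 13, 15]. So prefix = [13, 2, 13, 15]. Then prefix[-1] = 15.

15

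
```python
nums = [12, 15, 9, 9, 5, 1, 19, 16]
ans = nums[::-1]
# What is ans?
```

nums has length 8. The slice nums[::-1] selects indices [7, 6, 5, 4, 3, 2, 1, 0] (7->16, 6->19, 5->1, 4->5, 3->9, 2->9, 1->15, 0->12), giving [16, 19, 1, 5, 9, 9, 15, 12].

[16, 19, 1, 5, 9, 9, 15, 12]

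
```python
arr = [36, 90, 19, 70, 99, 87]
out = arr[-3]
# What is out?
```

arr has length 6. Negative index -3 maps to positive index 6 + (-3) = 3. arr[3] = 70.

70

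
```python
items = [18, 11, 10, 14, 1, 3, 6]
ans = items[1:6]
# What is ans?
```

items has length 7. The slice items[1:6] selects indices [1, 2, 3, 4, 5] (1->11, 2->10, 3->14, 4->1, 5->3), giving [11, 10, 14, 1, 3].

[11, 10, 14, 1, 3]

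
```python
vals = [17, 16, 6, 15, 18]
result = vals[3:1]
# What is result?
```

vals has length 5. The slice vals[3:1] resolves to an empty index range, so the result is [].

[]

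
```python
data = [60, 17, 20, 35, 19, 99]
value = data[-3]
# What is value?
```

data has length 6. Negative index -3 maps to positive index 6 + (-3) = 3. data[3] = 35.

35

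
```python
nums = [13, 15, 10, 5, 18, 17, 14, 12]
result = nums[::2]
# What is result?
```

nums has length 8. The slice nums[::2] selects indices [0, 2, 4, 6] (0->13, 2->10, 4->18, 6->14), giving [13, 10, 18, 14].

[13, 10, 18, 14]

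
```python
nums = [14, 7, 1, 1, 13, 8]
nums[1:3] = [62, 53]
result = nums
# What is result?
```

nums starts as [14, 7, 1, 1, 13, 8] (length 6). The slice nums[1:3] covers indices [1, 2] with values [7, 1]. Replacing that slice with [62, 53] (same length) produces [14, 62, 53, 1, 13, 8].

[14, 62, 53, 1, 13, 8]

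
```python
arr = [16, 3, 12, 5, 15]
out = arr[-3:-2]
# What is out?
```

arr has length 5. The slice arr[-3:-2] selects indices [2] (2->12), giving [12].

[12]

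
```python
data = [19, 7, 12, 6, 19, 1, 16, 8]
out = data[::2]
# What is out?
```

data has length 8. The slice data[::2] selects indices [0, 2, 4, 6] (0->19, 2->12, 4->19, 6->16), giving [19, 12, 19, 16].

[19, 12, 19, 16]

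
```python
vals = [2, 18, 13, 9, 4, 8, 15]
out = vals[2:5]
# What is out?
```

vals has length 7. The slice vals[2:5] selects indices [2, 3, 4] (2->13, 3->9, 4->4), giving [13, 9, 4].

[13, 9, 4]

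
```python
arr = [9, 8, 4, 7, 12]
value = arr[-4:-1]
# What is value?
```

arr has length 5. The slice arr[-4:-1] selects indices [1, 2, 3] (1->8, 2->4, 3->7), giving [8, 4, 7].

[8, 4, 7]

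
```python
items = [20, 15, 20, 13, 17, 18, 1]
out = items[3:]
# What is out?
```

items has length 7. The slice items[3:] selects indices [3, 4, 5, 6] (3->13, 4->17, 5->18, 6->1), giving [13, 17, 18, 1].

[13, 17, 18, 1]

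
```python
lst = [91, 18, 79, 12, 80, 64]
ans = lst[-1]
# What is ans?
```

lst has length 6. Negative index -1 maps to positive index 6 + (-1) = 5. lst[5] = 64.

64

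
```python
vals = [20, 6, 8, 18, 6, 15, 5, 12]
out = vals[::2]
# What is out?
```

vals has length 8. The slice vals[::2] selects indices [0, 2, 4, 6] (0->20, 2->8, 4->6, 6->5), giving [20, 8, 6, 5].

[20, 8, 6, 5]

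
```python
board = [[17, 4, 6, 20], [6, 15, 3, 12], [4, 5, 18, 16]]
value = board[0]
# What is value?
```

board has 3 rows. Row 0 is [17, 4, 6, 20].

[17, 4, 6, 20]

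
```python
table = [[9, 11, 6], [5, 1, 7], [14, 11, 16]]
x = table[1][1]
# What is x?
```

table[1] = [5, 1, 7]. Taking column 1 of that row yields 1.

1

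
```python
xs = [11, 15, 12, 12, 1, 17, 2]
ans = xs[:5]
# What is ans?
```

xs has length 7. The slice xs[:5] selects indices [0, 1, 2, 3, 4] (0->11, 1->15, 2->12, 3->12, 4->1), giving [11, 15, 12, 12, 1].

[11, 15, 12, 12, 1]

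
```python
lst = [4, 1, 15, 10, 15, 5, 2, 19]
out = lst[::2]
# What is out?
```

lst has length 8. The slice lst[::2] selects indices [0, 2, 4, 6] (0->4, 2->15, 4->15, 6->2), giving [4, 15, 15, 2].

[4, 15, 15, 2]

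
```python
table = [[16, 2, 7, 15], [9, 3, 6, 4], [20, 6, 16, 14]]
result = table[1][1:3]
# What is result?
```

table[1] = [9, 3, 6, 4]. table[1] has length 4. The slice table[1][1:3] selects indices [1, 2] (1->3, 2->6), giving [3, 6].

[3, 6]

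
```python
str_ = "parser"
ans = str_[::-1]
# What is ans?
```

str_ has length 6. The slice str_[::-1] selects indices [5, 4, 3, 2, 1, 0] (5->'r', 4->'e', 3->'s', 2->'r', 1->'a', 0->'p'), giving 'resrap'.

'resrap'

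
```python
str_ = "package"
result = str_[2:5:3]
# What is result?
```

str_ has length 7. The slice str_[2:5:3] selects indices [2] (2->'c'), giving 'c'.

'c'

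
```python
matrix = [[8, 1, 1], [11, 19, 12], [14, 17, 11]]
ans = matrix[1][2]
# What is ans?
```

matrix[1] = [11, 19, 12]. Taking column 2 of that row yields 12.

12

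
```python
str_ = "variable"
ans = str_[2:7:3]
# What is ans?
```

str_ has length 8. The slice str_[2:7:3] selects indices [2, 5] (2->'r', 5->'b'), giving 'rb'.

'rb'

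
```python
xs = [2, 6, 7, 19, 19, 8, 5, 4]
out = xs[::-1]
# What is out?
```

xs has length 8. The slice xs[::-1] selects indices [7, 6, 5, 4, 3, 2, 1, 0] (7->4, 6->5, 5->8, 4->19, 3->19, 2->7, 1->6, 0->2), giving [4, 5, 8, 19, 19, 7, 6, 2].

[4, 5, 8, 19, 19, 7, 6, 2]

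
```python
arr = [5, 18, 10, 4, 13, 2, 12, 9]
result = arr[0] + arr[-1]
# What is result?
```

arr has length 8. arr[0] = 5.
arr has length 8. Negative index -1 maps to positive index 8 + (-1) = 7. arr[7] = 9.
Sum: 5 + 9 = 14.

14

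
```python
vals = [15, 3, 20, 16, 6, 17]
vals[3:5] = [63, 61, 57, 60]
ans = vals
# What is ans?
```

vals starts as [15, 3, 20, 16, 6, 17] (length 6). The slice vals[3:5] covers indices [3, 4] with values [16, 6]. Replacing that slice with [63, 61, 57, 60] (different length) produces [15, 3, 20, 63, 61, 57, 60, 17].

[15, 3, 20, 63, 61, 57, 60, 17]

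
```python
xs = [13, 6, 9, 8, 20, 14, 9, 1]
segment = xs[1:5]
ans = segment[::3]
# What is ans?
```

xs has length 8. The slice xs[1:5] selects indices [1, 2, 3, 4] (1->6, 2->9, 3->8, 4->20), giving [6, 9, 8, 20]. So segment = [6, 9, 8, 20]. segment has length 4. The slice segment[::3] selects indices [0, 3] (0->6, 3->20), giving [6, 20].

[6, 20]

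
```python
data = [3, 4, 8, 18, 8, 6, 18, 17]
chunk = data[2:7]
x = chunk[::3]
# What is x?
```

data has length 8. The slice data[2:7] selects indices [2, 3, 4, 5, 6] (2->8, 3->18, 4->8, 5->6, 6->18), giving [8, 18, 8, 6, 18]. So chunk = [8, 18, 8, 6, 18]. chunk has length 5. The slice chunk[::3] selects indices [0, 3] (0->8, 3->6), giving [8, 6].

[8, 6]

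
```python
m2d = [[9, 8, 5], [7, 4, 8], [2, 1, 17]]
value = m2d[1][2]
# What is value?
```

m2d[1] = [7, 4, 8]. Taking column 2 of that row yields 8.

8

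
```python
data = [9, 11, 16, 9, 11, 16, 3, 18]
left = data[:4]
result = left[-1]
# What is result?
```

data has length 8. The slice data[:4] selects indices [0, 1, 2, 3] (0->9, 1->11, 2->16, 3->9), giving [9, 11, 16, 9]. So left = [9, 11, 16, 9]. Then left[-1] = 9.

9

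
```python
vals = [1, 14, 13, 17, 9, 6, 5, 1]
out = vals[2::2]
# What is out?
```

vals has length 8. The slice vals[2::2] selects indices [2, 4, 6] (2->13, 4->9, 6->5), giving [13, 9, 5].

[13, 9, 5]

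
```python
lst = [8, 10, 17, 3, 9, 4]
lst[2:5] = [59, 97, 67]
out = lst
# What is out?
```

lst starts as [8, 10, 17, 3, 9, 4] (length 6). The slice lst[2:5] covers indices [2, 3, 4] with values [17, 3, 9]. Replacing that slice with [59, 97, 67] (same length) produces [8, 10, 59, 97, 67, 4].

[8, 10, 59, 97, 67, 4]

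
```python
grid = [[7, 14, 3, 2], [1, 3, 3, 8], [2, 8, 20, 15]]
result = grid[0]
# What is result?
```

grid has 3 rows. Row 0 is [7, 14, 3, 2].

[7, 14, 3, 2]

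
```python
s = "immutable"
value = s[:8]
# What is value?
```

s has length 9. The slice s[:8] selects indices [0, 1, 2, 3, 4, 5, 6, 7] (0->'i', 1->'m', 2->'m', 3->'u', 4->'t', 5->'a', 6->'b', 7->'l'), giving 'immutabl'.

'immutabl'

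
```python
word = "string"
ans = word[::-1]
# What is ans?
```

word has length 6. The slice word[::-1] selects indices [5, 4, 3, 2, 1, 0] (5->'g', 4->'n', 3->'i', 2->'r', 1->'t', 0->'s'), giving 'gnirts'.

'gnirts'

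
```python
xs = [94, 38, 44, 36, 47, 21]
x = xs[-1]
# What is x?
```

xs has length 6. Negative index -1 maps to positive index 6 + (-1) = 5. xs[5] = 21.

21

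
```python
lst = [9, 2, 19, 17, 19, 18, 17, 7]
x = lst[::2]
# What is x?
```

lst has length 8. The slice lst[::2] selects indices [0, 2, 4, 6] (0->9, 2->19, 4->19, 6->17), giving [9, 19, 19, 17].

[9, 19, 19, 17]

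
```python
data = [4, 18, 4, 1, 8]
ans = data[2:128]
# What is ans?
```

data has length 5. The slice data[2:128] selects indices [2, 3, 4] (2->4, 3->1, 4->8), giving [4, 1, 8].

[4, 1, 8]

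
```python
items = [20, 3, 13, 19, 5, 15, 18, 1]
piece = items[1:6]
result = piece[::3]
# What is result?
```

items has length 8. The slice items[1:6] selects indices [1, 2, 3, 4, 5] (1->3, 2->13, 3->19, 4->5, 5->15), giving [3, 13, 19, 5, 15]. So piece = [3, 13, 19, 5, 15]. piece has length 5. The slice piece[::3] selects indices [0, 3] (0->3, 3->5), giving [3, 5].

[3, 5]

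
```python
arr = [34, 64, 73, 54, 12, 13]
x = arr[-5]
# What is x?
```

arr has length 6. Negative index -5 maps to positive index 6 + (-5) = 1. arr[1] = 64.

64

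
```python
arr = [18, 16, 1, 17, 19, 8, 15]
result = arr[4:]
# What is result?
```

arr has length 7. The slice arr[4:] selects indices [4, 5, 6] (4->19, 5->8, 6->15), giving [19, 8, 15].

[19, 8, 15]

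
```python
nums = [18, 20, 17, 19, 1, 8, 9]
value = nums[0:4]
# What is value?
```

nums has length 7. The slice nums[0:4] selects indices [0, 1, 2, 3] (0->18, 1->20, 2->17, 3->19), giving [18, 20, 17, 19].

[18, 20, 17, 19]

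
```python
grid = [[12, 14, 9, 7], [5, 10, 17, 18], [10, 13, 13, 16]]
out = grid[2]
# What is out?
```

grid has 3 rows. Row 2 is [10, 13, 13, 16].

[10, 13, 13, 16]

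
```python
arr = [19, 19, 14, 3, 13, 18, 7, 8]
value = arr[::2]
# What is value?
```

arr has length 8. The slice arr[::2] selects indices [0, 2, 4, 6] (0->19, 2->14, 4->13, 6->7), giving [19, 14, 13, 7].

[19, 14, 13, 7]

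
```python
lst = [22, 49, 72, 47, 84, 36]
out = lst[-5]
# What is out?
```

lst has length 6. Negative index -5 maps to positive index 6 + (-5) = 1. lst[1] = 49.

49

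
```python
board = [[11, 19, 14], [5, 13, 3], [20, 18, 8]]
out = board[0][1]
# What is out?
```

board[0] = [11, 19, 14]. Taking column 1 of that row yields 19.

19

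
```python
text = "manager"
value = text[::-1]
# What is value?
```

text has length 7. The slice text[::-1] selects indices [6, 5, 4, 3, 2, 1, 0] (6->'r', 5->'e', 4->'g', 3->'a', 2->'n', 1->'a', 0->'m'), giving 'reganam'.

'reganam'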